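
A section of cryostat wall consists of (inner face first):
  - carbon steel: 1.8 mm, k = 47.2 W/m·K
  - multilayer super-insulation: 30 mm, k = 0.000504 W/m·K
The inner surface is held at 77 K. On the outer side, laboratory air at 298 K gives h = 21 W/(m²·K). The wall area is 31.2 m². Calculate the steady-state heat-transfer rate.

Q ≈ 116 W

Thermal resistances in series:
R_carbon steel = L/(kA) = 0.0018/(47.2×31.2) = 1.222×10^-6 K/W
R_multilayer super-insulation = L/(kA) = 0.03/(0.000504×31.2) = 1.908 K/W
R_outer film = 1/(h_o·A) = 1/(21×31.2) = 0.001526 K/W
R_total = 1.909 K/W
Q = ΔT / R_total = 221 / 1.909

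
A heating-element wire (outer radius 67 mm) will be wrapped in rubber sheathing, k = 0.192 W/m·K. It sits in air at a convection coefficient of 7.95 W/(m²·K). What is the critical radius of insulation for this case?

For a cylinder r_cr = k/h = 0.192/7.95
r_cr = 24.2 mm; since the bare radius (67 mm) is above r_cr, any added insulation will reduce heat loss.

r_cr ≈ 24.2 mm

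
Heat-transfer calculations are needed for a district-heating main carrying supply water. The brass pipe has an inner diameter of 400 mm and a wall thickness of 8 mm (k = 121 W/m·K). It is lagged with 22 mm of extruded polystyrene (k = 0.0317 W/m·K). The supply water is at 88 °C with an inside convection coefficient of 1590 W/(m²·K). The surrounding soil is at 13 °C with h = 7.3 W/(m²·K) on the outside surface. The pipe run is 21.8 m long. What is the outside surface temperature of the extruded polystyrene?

Per-layer cylindrical resistances, series-summed:
R_inner film = 1/(h_i·2πr₁L) = 1/(1590×2π×0.2×21.8) = 2.296×10^-5 K/W
R_brass pipe wall = ln(208/200)/(2π×121×21.8) = 2.366×10^-6 K/W
R_extruded polystyrene = ln(230/208)/(2π×0.0317×21.8) = 0.02316 K/W
R_outer film = 1/(h_o·2πr_oL) = 1/(7.3×2π×0.23×21.8) = 0.004348 K/W
R_total = 0.02753 K/W
Q = ΔT/R_total = 75/0.02753
Q = 2720 W
T_interface = T_inner − Q·ΣR(inner→interface) = 88 − 2720×0.02318

T ≈ 24.8 °C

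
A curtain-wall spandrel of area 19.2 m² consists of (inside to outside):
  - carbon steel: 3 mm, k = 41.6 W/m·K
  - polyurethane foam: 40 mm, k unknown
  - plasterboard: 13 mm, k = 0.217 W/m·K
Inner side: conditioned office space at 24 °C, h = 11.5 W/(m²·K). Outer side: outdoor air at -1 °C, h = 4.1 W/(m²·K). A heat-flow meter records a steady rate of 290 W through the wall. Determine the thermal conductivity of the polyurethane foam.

k ≈ 0.0316 W/(m·K)

Treating each layer as a thermal resistance in series:
R_inner film = 1/(h_i·A) = 1/(11.5×19.2) = 0.004529 K/W
R_carbon steel = L/(kA) = 0.003/(41.6×19.2) = 3.756×10^-6 K/W
R_plasterboard = L/(kA) = 0.013/(0.217×19.2) = 0.00312 K/W
R_outer film = 1/(h_o·A) = 1/(4.1×19.2) = 0.0127 K/W
Sum of known resistances R_other = 0.02036 K/W
Total R = ΔT/Q = 25/290 = 0.08621 K/W
R_polyurethane foam = R_total − R_other = 0.06585 K/W
k = L/(R·A) = 0.04/(0.06585×19.2)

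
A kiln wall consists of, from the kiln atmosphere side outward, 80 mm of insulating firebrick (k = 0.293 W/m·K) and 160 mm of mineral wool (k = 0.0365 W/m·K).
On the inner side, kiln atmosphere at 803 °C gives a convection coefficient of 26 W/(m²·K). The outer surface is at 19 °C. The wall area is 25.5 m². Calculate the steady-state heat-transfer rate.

Using the resistance-network approach (series):
R_inner film = 1/(h_i·A) = 1/(26×25.5) = 0.001508 K/W
R_insulating firebrick = L/(kA) = 0.08/(0.293×25.5) = 0.01071 K/W
R_mineral wool = L/(kA) = 0.16/(0.0365×25.5) = 0.1719 K/W
R_total = 0.1841 K/W
Q = ΔT / R_total = 784 / 0.1841

Q ≈ 4260 W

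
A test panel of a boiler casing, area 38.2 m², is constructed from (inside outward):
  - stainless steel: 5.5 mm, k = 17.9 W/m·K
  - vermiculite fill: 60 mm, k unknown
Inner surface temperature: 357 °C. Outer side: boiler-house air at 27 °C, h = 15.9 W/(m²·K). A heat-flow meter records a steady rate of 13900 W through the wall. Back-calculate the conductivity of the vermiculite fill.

k ≈ 0.0711 W/(m·K)

Series thermal resistances:
R_stainless steel = L/(kA) = 0.0055/(17.9×38.2) = 8.044×10^-6 K/W
R_outer film = 1/(h_o·A) = 1/(15.9×38.2) = 0.001646 K/W
Sum of known resistances R_other = 0.001654 K/W
Total R = ΔT/Q = 330/13900 = 0.02374 K/W
R_vermiculite fill = R_total − R_other = 0.02209 K/W
k = L/(R·A) = 0.06/(0.02209×38.2)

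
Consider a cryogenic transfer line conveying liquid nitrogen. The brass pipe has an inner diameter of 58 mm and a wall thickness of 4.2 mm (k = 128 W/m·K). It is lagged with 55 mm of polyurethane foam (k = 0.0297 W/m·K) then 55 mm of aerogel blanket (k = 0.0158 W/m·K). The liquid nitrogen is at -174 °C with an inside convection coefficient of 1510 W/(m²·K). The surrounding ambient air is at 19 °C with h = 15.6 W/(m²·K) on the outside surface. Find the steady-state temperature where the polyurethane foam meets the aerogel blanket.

T ≈ -74.8 °C

Radial resistances (cylindrical: R_cond = ln(r_o/r_i)/(2πkL), R_conv = 1/(h·2πrL)):
R_inner film = 1/(h_i·2πr₁L) = 1/(1510×2π×0.029×1) = 0.003635 K/W
R_brass pipe wall = ln(33.2/29)/(2π×128×1) = 1.682×10^-4 K/W
R_polyurethane foam = ln(88.2/33.2)/(2π×0.0297×1) = 5.236 K/W
R_aerogel blanket = ln(143.2/88.2)/(2π×0.0158×1) = 4.882 K/W
R_outer film = 1/(h_o·2πr_oL) = 1/(15.6×2π×0.1432×1) = 0.07124 K/W
R_total = 10.19 K/W
Q = ΔT/R_total = 193/10.19
Q = 18.9 W/m
T_interface = T_inner + Q·ΣR(inner→interface) = -174 + 18.9×5.24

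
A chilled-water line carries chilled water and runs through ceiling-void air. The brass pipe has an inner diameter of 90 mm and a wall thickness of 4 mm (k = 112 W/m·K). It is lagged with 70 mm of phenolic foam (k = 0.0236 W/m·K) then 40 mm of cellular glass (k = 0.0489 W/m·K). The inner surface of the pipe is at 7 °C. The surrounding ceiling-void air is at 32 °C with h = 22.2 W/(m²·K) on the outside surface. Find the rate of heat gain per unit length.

Radial resistances (cylindrical: R_cond = ln(r_o/r_i)/(2πkL), R_conv = 1/(h·2πrL)):
R_brass pipe wall = ln(49/45)/(2π×112×1) = 1.21×10^-4 K/W
R_phenolic foam = ln(119/49)/(2π×0.0236×1) = 5.984 K/W
R_cellular glass = ln(159/119)/(2π×0.0489×1) = 0.9431 K/W
R_outer film = 1/(h_o·2πr_oL) = 1/(22.2×2π×0.159×1) = 0.04509 K/W
R_total = 6.972 K/W
Q = ΔT/R_total = 25/6.972

q′ ≈ 3.59 W/m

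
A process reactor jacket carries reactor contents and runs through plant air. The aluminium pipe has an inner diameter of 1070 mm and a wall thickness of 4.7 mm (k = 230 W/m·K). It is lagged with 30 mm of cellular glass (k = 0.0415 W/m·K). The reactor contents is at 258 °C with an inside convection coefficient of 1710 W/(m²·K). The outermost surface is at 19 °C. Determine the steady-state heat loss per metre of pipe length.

Cylindrical conduction, so R = ln(r₂/r₁)/(2πkL) per layer, in series:
R_inner film = 1/(h_i·2πr₁L) = 1/(1710×2π×0.535×1) = 1.74×10^-4 K/W
R_aluminium pipe wall = ln(539.7/535)/(2π×230×1) = 6.053×10^-6 K/W
R_cellular glass = ln(569.7/539.7)/(2π×0.0415×1) = 0.2075 K/W
R_total = 0.2076 K/W
Q = ΔT/R_total = 239/0.2076

q′ ≈ 1150 W/m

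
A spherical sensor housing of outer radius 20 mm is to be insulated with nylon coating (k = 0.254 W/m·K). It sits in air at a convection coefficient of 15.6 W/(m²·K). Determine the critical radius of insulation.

r_cr ≈ 32.6 mm

For a sphere r_cr = 2k/h = 2×0.254/15.6
r_cr = 32.6 mm; since the bare radius (20 mm) is below r_cr, adding a thin layer of insulation will *increase* heat loss.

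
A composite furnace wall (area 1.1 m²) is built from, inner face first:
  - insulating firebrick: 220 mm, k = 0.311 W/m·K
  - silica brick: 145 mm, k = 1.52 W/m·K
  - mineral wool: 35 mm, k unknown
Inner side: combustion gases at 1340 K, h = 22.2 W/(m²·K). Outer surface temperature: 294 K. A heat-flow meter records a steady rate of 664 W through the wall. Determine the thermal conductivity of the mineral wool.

k ≈ 0.0395 W/(m·K)

Thermal resistances in series:
R_inner film = 1/(h_i·A) = 1/(22.2×1.1) = 0.04095 K/W
R_insulating firebrick = L/(kA) = 0.22/(0.311×1.1) = 0.6431 K/W
R_silica brick = L/(kA) = 0.145/(1.52×1.1) = 0.08672 K/W
Sum of known resistances R_other = 0.7708 K/W
Total R = ΔT/Q = 1046/664 = 1.575 K/W
R_mineral wool = R_total − R_other = 0.8045 K/W
k = L/(R·A) = 0.035/(0.8045×1.1)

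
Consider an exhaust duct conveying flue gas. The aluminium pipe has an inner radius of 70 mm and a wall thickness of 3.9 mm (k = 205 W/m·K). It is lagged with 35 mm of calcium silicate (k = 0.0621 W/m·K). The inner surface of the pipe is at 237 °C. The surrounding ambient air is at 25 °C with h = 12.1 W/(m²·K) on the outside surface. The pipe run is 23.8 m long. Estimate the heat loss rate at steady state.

Q ≈ 4530 W

Cylindrical conduction, so R = ln(r₂/r₁)/(2πkL) per layer, in series:
R_aluminium pipe wall = ln(73.9/70)/(2π×205×23.8) = 1.769×10^-6 K/W
R_calcium silicate = ln(108.9/73.9)/(2π×0.0621×23.8) = 0.04175 K/W
R_outer film = 1/(h_o·2πr_oL) = 1/(12.1×2π×0.1089×23.8) = 0.005075 K/W
R_total = 0.04683 K/W
Q = ΔT/R_total = 212/0.04683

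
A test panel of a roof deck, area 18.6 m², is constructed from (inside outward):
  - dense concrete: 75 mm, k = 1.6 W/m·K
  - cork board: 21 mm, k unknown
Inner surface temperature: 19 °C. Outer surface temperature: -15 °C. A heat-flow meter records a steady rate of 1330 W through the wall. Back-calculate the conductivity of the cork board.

Treating each layer as a thermal resistance in series:
R_dense concrete = L/(kA) = 0.075/(1.6×18.6) = 0.00252 K/W
Sum of known resistances R_other = 0.00252 K/W
Total R = ΔT/Q = 34/1330 = 0.02556 K/W
R_cork board = R_total − R_other = 0.02304 K/W
k = L/(R·A) = 0.021/(0.02304×18.6)

k ≈ 0.049 W/(m·K)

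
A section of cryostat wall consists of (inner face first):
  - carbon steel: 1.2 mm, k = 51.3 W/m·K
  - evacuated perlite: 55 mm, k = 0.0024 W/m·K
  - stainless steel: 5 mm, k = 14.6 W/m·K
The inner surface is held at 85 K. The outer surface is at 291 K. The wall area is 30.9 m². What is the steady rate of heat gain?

Using the resistance-network approach (series):
R_carbon steel = L/(kA) = 0.0012/(51.3×30.9) = 7.57×10^-7 K/W
R_evacuated perlite = L/(kA) = 0.055/(0.0024×30.9) = 0.7416 K/W
R_stainless steel = L/(kA) = 0.005/(14.6×30.9) = 1.108×10^-5 K/W
R_total = 0.7417 K/W
Q = ΔT / R_total = 206 / 0.7417

Q ≈ 278 W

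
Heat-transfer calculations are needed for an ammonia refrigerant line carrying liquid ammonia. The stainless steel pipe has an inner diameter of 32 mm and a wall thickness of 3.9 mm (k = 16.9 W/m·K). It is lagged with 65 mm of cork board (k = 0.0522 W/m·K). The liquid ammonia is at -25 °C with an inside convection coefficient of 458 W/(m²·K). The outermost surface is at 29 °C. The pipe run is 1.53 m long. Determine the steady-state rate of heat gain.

Q ≈ 18.6 W

Per-layer cylindrical resistances, series-summed:
R_inner film = 1/(h_i·2πr₁L) = 1/(458×2π×0.016×1.53) = 0.0142 K/W
R_stainless steel pipe wall = ln(19.9/16)/(2π×16.9×1.53) = 0.001343 K/W
R_cork board = ln(84.9/19.9)/(2π×0.0522×1.53) = 2.891 K/W
R_total = 2.907 K/W
Q = ΔT/R_total = 54/2.907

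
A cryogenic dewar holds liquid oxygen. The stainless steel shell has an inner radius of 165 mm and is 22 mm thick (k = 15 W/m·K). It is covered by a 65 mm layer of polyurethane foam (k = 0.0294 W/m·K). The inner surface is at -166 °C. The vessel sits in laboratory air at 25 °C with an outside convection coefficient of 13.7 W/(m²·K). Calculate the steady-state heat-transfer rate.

Q ≈ 49.9 W

For a spherical shell R = (1/r₁ − 1/r₂)/(4πk); film R = 1/(h·4πr²). In series:
R_stainless steel shell = (1/0.165 − 1/0.187)/(4π×15) = 0.003783 K/W
R_polyurethane foam = (1/0.187 − 1/0.252)/(4π×0.0294) = 3.733 K/W
R_outer film = 1/(h·4πr_o²) = 1/(13.7×4π×0.252²) = 0.09147 K/W
R_total = 3.829 K/W
Q = ΔT/R_total = 191/3.829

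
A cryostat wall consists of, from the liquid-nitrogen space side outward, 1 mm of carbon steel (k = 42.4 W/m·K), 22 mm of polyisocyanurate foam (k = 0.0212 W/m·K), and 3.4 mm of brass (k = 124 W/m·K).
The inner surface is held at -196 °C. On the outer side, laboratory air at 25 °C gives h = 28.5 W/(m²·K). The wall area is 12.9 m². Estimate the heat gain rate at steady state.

Q ≈ 2660 W

Treating each layer as a thermal resistance in series:
R_carbon steel = L/(kA) = 0.001/(42.4×12.9) = 1.828×10^-6 K/W
R_polyisocyanurate foam = L/(kA) = 0.022/(0.0212×12.9) = 0.08044 K/W
R_brass = L/(kA) = 0.0034/(124×12.9) = 2.126×10^-6 K/W
R_outer film = 1/(h_o·A) = 1/(28.5×12.9) = 0.00272 K/W
R_total = 0.08317 K/W
Q = ΔT / R_total = 221 / 0.08317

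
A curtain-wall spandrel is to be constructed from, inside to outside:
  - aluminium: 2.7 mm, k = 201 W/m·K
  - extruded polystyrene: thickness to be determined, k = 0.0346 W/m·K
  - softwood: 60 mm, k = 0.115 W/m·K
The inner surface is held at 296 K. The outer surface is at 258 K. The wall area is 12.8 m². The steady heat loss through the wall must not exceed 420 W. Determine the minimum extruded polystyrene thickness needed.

L ≈ 22 mm

Using the resistance-network approach (series):
R_aluminium = L/(kA) = 0.0027/(201×12.8) = 1.049×10^-6 K/W
R_softwood = L/(kA) = 0.06/(0.115×12.8) = 0.04076 K/W
Sum of the known resistances R_other = 0.04076 K/W
Required total resistance R_tot = ΔT/Q_allow = 38/420 = 0.09048 K/W
R_extruded polystyrene = R_tot − R_other = 0.04971 K/W
L = R·k·A = 0.04971×0.0346×12.8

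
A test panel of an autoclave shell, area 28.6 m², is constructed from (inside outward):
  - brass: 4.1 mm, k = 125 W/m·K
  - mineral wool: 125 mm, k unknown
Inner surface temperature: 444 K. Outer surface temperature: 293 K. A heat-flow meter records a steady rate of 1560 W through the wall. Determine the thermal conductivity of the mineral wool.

Using the resistance-network approach (series):
R_brass = L/(kA) = 0.0041/(125×28.6) = 1.147×10^-6 K/W
Sum of known resistances R_other = 1.147×10^-6 K/W
Total R = ΔT/Q = 151/1560 = 0.09679 K/W
R_mineral wool = R_total − R_other = 0.09679 K/W
k = L/(R·A) = 0.125/(0.09679×28.6)

k ≈ 0.0452 W/(m·K)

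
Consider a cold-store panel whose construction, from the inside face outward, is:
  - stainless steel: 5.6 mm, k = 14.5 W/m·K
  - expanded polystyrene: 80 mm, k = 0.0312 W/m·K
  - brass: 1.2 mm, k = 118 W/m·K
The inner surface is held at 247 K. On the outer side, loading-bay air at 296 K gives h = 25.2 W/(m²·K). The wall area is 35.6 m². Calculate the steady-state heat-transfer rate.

Using the resistance-network approach (series):
R_stainless steel = L/(kA) = 0.0056/(14.5×35.6) = 1.085×10^-5 K/W
R_expanded polystyrene = L/(kA) = 0.08/(0.0312×35.6) = 0.07203 K/W
R_brass = L/(kA) = 0.0012/(118×35.6) = 2.857×10^-7 K/W
R_outer film = 1/(h_o·A) = 1/(25.2×35.6) = 0.001115 K/W
R_total = 0.07315 K/W
Q = ΔT / R_total = 49 / 0.07315

Q ≈ 670 W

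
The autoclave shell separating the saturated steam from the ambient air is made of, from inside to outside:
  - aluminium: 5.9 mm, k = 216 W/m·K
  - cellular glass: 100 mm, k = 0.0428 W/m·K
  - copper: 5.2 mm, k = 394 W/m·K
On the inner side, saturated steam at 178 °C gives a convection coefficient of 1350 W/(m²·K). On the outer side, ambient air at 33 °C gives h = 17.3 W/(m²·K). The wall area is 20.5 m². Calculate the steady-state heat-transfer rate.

Q ≈ 1240 W

Thermal resistances in series:
R_inner film = 1/(h_i·A) = 1/(1350×20.5) = 3.613×10^-5 K/W
R_aluminium = L/(kA) = 0.0059/(216×20.5) = 1.332×10^-6 K/W
R_cellular glass = L/(kA) = 0.1/(0.0428×20.5) = 0.114 K/W
R_copper = L/(kA) = 0.0052/(394×20.5) = 6.438×10^-7 K/W
R_outer film = 1/(h_o·A) = 1/(17.3×20.5) = 0.00282 K/W
R_total = 0.1168 K/W
Q = ΔT / R_total = 145 / 0.1168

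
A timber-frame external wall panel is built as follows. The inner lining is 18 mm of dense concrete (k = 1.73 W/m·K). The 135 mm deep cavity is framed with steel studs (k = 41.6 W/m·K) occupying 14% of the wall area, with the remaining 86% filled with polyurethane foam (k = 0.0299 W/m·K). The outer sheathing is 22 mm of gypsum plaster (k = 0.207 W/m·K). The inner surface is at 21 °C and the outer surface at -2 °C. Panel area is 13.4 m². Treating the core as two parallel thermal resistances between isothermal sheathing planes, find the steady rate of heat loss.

Sheathing layers in series; stud and cavity paths in parallel between them.
R_inner = 0.018/(1.73×13.4) = 7.765×10^-4 K/W
R_stud  = 0.135/(41.6×0.14×13.4) = 0.00173 K/W
R_cav   = 0.135/(0.0299×0.86×13.4) = 0.3918 K/W
1/R_core = 1/R_stud + 1/R_cav → R_core = 0.001722 K/W
R_outer = 0.022/(0.207×13.4) = 0.007931 K/W
R_total = 0.01043 K/W
Q = ΔT/R_total = 23/0.01043

Q ≈ 2210 W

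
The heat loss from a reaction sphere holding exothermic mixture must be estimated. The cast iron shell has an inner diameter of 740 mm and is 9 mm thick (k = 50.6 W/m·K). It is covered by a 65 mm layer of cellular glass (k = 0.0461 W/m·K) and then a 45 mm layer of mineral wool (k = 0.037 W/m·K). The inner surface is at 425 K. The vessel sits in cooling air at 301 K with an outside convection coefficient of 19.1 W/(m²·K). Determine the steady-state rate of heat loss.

Q ≈ 110 W

Radial (spherical) resistances in series:
R_cast iron shell = (1/0.37 − 1/0.379)/(4π×50.6) = 1.009×10^-4 K/W
R_cellular glass = (1/0.379 − 1/0.444)/(4π×0.0461) = 0.6668 K/W
R_mineral wool = (1/0.444 − 1/0.489)/(4π×0.037) = 0.4458 K/W
R_outer film = 1/(h·4πr_o²) = 1/(19.1×4π×0.489²) = 0.01742 K/W
R_total = 1.13 K/W
Q = ΔT/R_total = 124/1.13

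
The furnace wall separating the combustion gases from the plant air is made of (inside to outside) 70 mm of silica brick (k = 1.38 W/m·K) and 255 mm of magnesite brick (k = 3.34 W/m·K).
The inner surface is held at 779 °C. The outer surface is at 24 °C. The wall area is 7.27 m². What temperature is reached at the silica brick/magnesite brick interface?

T ≈ 478 °C

Series thermal resistances:
R_silica brick = L/(kA) = 0.07/(1.38×7.27) = 0.006977 K/W
R_magnesite brick = L/(kA) = 0.255/(3.34×7.27) = 0.0105 K/W
R_total = 0.01748 K/W;  Q = ΔT/R_total = 755/0.01748 = 43190 W
T_interface = T_inner − Q·ΣR(inner→interface) = 779 − 43200×0.006977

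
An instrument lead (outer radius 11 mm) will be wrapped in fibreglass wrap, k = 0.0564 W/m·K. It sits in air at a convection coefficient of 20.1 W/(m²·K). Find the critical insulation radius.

For a cylinder r_cr = k/h = 0.0564/20.1
r_cr = 2.81 mm; since the bare radius (11 mm) is above r_cr, any added insulation will reduce heat loss.

r_cr ≈ 2.81 mm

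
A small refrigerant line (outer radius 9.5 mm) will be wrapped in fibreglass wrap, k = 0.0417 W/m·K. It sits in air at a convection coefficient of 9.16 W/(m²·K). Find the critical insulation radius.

r_cr ≈ 4.55 mm

For a cylinder r_cr = k/h = 0.0417/9.16
r_cr = 4.55 mm; since the bare radius (9.5 mm) is above r_cr, any added insulation will reduce heat loss.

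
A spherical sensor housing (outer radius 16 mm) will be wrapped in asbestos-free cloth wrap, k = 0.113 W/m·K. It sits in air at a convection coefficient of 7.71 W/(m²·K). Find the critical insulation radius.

For a sphere r_cr = 2k/h = 2×0.113/7.71
r_cr = 29.3 mm; since the bare radius (16 mm) is below r_cr, adding a thin layer of insulation will *increase* heat loss.

r_cr ≈ 29.3 mm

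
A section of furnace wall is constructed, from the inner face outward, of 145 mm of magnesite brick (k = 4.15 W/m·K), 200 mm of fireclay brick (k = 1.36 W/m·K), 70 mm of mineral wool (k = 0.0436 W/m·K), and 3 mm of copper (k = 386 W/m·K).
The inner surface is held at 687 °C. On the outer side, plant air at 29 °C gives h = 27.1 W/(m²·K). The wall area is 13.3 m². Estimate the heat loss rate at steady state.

Q ≈ 4800 W

Thermal resistances in series:
R_magnesite brick = L/(kA) = 0.145/(4.15×13.3) = 0.002627 K/W
R_fireclay brick = L/(kA) = 0.2/(1.36×13.3) = 0.01106 K/W
R_mineral wool = L/(kA) = 0.07/(0.0436×13.3) = 0.1207 K/W
R_copper = L/(kA) = 0.003/(386×13.3) = 5.844×10^-7 K/W
R_outer film = 1/(h_o·A) = 1/(27.1×13.3) = 0.002774 K/W
R_total = 0.1372 K/W
Q = ΔT / R_total = 658 / 0.1372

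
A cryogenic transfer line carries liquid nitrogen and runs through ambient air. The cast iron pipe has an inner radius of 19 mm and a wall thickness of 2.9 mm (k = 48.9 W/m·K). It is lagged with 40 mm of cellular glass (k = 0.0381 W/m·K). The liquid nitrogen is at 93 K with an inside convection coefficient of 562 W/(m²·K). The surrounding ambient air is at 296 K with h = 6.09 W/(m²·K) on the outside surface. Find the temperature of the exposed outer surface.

T ≈ 278 K

Per-layer cylindrical resistances, series-summed:
R_inner film = 1/(h_i·2πr₁L) = 1/(562×2π×0.019×1) = 0.0149 K/W
R_cast iron pipe wall = ln(21.9/19)/(2π×48.9×1) = 4.623×10^-4 K/W
R_cellular glass = ln(61.9/21.9)/(2π×0.0381×1) = 4.34 K/W
R_outer film = 1/(h_o·2πr_oL) = 1/(6.09×2π×0.0619×1) = 0.4222 K/W
R_total = 4.778 K/W
Q = ΔT/R_total = 203/4.778
Q = 42.5 W/m
T_interface = T_inner + Q·ΣR(inner→interface) = 93 + 42.5×4.356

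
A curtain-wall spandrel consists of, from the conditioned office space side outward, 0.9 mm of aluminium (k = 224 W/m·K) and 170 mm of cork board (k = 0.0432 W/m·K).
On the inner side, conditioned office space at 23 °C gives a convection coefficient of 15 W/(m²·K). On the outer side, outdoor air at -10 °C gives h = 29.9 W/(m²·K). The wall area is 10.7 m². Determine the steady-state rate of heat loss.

Q ≈ 87.5 W

Thermal resistances in series:
R_inner film = 1/(h_i·A) = 1/(15×10.7) = 0.006231 K/W
R_aluminium = L/(kA) = 0.0009/(224×10.7) = 3.755×10^-7 K/W
R_cork board = L/(kA) = 0.17/(0.0432×10.7) = 0.3678 K/W
R_outer film = 1/(h_o·A) = 1/(29.9×10.7) = 0.003126 K/W
R_total = 0.3771 K/W
Q = ΔT / R_total = 33 / 0.3771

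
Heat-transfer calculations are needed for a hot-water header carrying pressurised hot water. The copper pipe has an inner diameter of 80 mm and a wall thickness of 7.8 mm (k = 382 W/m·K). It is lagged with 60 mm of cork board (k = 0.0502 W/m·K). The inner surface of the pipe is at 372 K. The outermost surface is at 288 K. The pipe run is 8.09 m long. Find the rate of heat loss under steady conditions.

Q ≈ 264 W

Cylindrical conduction, so R = ln(r₂/r₁)/(2πkL) per layer, in series:
R_copper pipe wall = ln(47.8/40)/(2π×382×8.09) = 9.175×10^-6 K/W
R_cork board = ln(107.8/47.8)/(2π×0.0502×8.09) = 0.3187 K/W
R_total = 0.3187 K/W
Q = ΔT/R_total = 84/0.3187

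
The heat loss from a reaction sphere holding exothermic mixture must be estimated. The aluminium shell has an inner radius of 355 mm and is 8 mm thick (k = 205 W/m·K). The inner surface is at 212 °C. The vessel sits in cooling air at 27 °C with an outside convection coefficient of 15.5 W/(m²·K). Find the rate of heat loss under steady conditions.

Q ≈ 4750 W

Spherical conduction: R = (1/r_in − 1/r_out)/(4πk) per layer; series-sum.
R_aluminium shell = (1/0.355 − 1/0.363)/(4π×205) = 2.41×10^-5 K/W
R_outer film = 1/(h·4πr_o²) = 1/(15.5×4π×0.363²) = 0.03896 K/W
R_total = 0.03899 K/W
Q = ΔT/R_total = 185/0.03899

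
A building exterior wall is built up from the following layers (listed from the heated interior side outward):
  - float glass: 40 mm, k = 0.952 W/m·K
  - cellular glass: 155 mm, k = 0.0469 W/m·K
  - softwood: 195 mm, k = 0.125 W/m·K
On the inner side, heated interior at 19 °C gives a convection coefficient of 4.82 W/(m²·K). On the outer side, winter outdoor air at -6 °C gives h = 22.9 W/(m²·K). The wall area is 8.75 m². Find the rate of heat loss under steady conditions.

Series thermal resistances:
R_inner film = 1/(h_i·A) = 1/(4.82×8.75) = 0.02371 K/W
R_float glass = L/(kA) = 0.04/(0.952×8.75) = 0.004802 K/W
R_cellular glass = L/(kA) = 0.155/(0.0469×8.75) = 0.3777 K/W
R_softwood = L/(kA) = 0.195/(0.125×8.75) = 0.1783 K/W
R_outer film = 1/(h_o·A) = 1/(22.9×8.75) = 0.004991 K/W
R_total = 0.5895 K/W
Q = ΔT / R_total = 25 / 0.5895

Q ≈ 42.4 W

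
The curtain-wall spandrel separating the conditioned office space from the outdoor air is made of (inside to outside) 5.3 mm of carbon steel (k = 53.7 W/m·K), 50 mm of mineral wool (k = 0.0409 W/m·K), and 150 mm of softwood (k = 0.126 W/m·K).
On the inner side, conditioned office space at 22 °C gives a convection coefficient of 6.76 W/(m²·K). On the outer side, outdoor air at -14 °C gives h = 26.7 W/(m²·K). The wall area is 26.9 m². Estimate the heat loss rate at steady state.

Q ≈ 373 W

Treating each layer as a thermal resistance in series:
R_inner film = 1/(h_i·A) = 1/(6.76×26.9) = 0.005499 K/W
R_carbon steel = L/(kA) = 0.0053/(53.7×26.9) = 3.669×10^-6 K/W
R_mineral wool = L/(kA) = 0.05/(0.0409×26.9) = 0.04545 K/W
R_softwood = L/(kA) = 0.15/(0.126×26.9) = 0.04426 K/W
R_outer film = 1/(h_o·A) = 1/(26.7×26.9) = 0.001392 K/W
R_total = 0.0966 K/W
Q = ΔT / R_total = 36 / 0.0966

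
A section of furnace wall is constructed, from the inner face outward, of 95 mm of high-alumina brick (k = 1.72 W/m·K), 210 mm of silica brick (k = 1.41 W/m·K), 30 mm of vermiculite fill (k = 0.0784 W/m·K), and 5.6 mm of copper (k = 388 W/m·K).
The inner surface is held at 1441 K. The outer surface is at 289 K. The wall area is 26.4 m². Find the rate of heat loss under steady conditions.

Q ≈ 51800 W

Using the resistance-network approach (series):
R_high-alumina brick = L/(kA) = 0.095/(1.72×26.4) = 0.002092 K/W
R_silica brick = L/(kA) = 0.21/(1.41×26.4) = 0.005642 K/W
R_vermiculite fill = L/(kA) = 0.03/(0.0784×26.4) = 0.01449 K/W
R_copper = L/(kA) = 0.0056/(388×26.4) = 5.467×10^-7 K/W
R_total = 0.02223 K/W
Q = ΔT / R_total = 1152 / 0.02223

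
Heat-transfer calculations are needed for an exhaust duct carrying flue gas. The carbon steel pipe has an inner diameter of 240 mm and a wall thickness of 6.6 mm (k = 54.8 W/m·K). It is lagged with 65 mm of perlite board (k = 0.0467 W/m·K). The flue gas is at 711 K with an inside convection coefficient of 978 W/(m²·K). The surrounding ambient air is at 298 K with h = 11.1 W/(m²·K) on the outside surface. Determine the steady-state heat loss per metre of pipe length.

For a radial system each layer contributes R = ln(r_out/r_in)/(2πkL); films add R = 1/(hA).
R_inner film = 1/(h_i·2πr₁L) = 1/(978×2π×0.12×1) = 0.001356 K/W
R_carbon steel pipe wall = ln(126.6/120)/(2π×54.8×1) = 1.555×10^-4 K/W
R_perlite board = ln(191.6/126.6)/(2π×0.0467×1) = 1.412 K/W
R_outer film = 1/(h_o·2πr_oL) = 1/(11.1×2π×0.1916×1) = 0.07483 K/W
R_total = 1.489 K/W
Q = ΔT/R_total = 413/1.489

q′ ≈ 277 W/m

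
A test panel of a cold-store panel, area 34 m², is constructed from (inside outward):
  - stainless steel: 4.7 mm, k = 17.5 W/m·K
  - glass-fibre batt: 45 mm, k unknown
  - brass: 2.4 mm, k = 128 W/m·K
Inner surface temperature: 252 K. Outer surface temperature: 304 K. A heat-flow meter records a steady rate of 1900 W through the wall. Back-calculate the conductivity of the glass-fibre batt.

k ≈ 0.0484 W/(m·K)

Treating each layer as a thermal resistance in series:
R_stainless steel = L/(kA) = 0.0047/(17.5×34) = 7.899×10^-6 K/W
R_brass = L/(kA) = 0.0024/(128×34) = 5.515×10^-7 K/W
Sum of known resistances R_other = 8.451×10^-6 K/W
Total R = ΔT/Q = 52/1900 = 0.02737 K/W
R_glass-fibre batt = R_total − R_other = 0.02736 K/W
k = L/(R·A) = 0.045/(0.02736×34)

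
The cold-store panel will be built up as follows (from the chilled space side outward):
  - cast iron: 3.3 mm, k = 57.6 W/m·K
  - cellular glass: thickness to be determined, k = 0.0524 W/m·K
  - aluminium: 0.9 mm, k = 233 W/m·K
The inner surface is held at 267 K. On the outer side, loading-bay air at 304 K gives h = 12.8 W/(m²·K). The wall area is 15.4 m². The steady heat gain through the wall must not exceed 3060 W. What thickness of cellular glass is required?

L ≈ 5.66 mm

Treating each layer as a thermal resistance in series:
R_cast iron = L/(kA) = 0.0033/(57.6×15.4) = 3.72×10^-6 K/W
R_aluminium = L/(kA) = 0.0009/(233×15.4) = 2.508×10^-7 K/W
R_outer film = 1/(h_o·A) = 1/(12.8×15.4) = 0.005073 K/W
Sum of the known resistances R_other = 0.005077 K/W
Required total resistance R_tot = ΔT/Q_allow = 37/3060 = 0.01209 K/W
R_cellular glass = R_tot − R_other = 0.007014 K/W
L = R·k·A = 0.007014×0.0524×15.4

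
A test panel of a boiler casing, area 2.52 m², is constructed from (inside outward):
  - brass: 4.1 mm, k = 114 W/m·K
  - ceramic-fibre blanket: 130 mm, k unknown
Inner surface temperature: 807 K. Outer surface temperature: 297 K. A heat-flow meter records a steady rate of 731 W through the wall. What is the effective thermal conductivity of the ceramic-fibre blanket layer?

Series thermal resistances:
R_brass = L/(kA) = 0.0041/(114×2.52) = 1.427×10^-5 K/W
Sum of known resistances R_other = 1.427×10^-5 K/W
Total R = ΔT/Q = 510/731 = 0.6977 K/W
R_ceramic-fibre blanket = R_total − R_other = 0.6977 K/W
k = L/(R·A) = 0.13/(0.6977×2.52)

k ≈ 0.0739 W/(m·K)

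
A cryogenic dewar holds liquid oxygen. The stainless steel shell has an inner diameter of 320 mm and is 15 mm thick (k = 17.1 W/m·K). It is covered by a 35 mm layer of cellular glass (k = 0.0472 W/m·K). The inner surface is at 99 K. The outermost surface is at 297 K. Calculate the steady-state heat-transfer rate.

Q ≈ 123 W

Each spherical layer contributes R = (1/r_i − 1/r_o)/(4πk):
R_stainless steel shell = (1/0.16 − 1/0.175)/(4π×17.1) = 0.002493 K/W
R_cellular glass = (1/0.175 − 1/0.21)/(4π×0.0472) = 1.606 K/W
R_total = 1.608 K/W
Q = ΔT/R_total = 198/1.608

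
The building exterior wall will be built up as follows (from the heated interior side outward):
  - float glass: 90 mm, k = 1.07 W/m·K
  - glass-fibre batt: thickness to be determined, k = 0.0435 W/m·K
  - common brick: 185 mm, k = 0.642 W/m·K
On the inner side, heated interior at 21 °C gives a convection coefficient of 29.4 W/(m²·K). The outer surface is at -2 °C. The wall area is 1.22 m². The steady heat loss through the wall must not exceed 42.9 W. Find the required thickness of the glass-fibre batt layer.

L ≈ 10.8 mm

Model the wall as resistances in series:
R_inner film = 1/(h_i·A) = 1/(29.4×1.22) = 0.02788 K/W
R_float glass = L/(kA) = 0.09/(1.07×1.22) = 0.06894 K/W
R_common brick = L/(kA) = 0.185/(0.642×1.22) = 0.2362 K/W
Sum of the known resistances R_other = 0.333 K/W
Required total resistance R_tot = ΔT/Q_allow = 23/42.9 = 0.5361 K/W
R_glass-fibre batt = R_tot − R_other = 0.2031 K/W
L = R·k·A = 0.2031×0.0435×1.22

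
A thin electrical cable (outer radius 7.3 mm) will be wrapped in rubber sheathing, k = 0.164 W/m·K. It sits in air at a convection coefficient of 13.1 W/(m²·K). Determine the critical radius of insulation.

r_cr ≈ 12.5 mm

For a cylinder r_cr = k/h = 0.164/13.1
r_cr = 12.5 mm; since the bare radius (7.3 mm) is below r_cr, adding a thin layer of insulation will *increase* heat loss.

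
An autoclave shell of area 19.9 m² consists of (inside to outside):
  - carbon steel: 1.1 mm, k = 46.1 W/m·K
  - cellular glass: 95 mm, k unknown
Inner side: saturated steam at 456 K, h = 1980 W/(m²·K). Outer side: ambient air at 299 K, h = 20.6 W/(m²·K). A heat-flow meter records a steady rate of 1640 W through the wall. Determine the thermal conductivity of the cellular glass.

k ≈ 0.0512 W/(m·K)

Treating each layer as a thermal resistance in series:
R_inner film = 1/(h_i·A) = 1/(1980×19.9) = 2.538×10^-5 K/W
R_carbon steel = L/(kA) = 0.0011/(46.1×19.9) = 1.199×10^-6 K/W
R_outer film = 1/(h_o·A) = 1/(20.6×19.9) = 0.002439 K/W
Sum of known resistances R_other = 0.002466 K/W
Total R = ΔT/Q = 157/1640 = 0.09573 K/W
R_cellular glass = R_total − R_other = 0.09327 K/W
k = L/(R·A) = 0.095/(0.09327×19.9)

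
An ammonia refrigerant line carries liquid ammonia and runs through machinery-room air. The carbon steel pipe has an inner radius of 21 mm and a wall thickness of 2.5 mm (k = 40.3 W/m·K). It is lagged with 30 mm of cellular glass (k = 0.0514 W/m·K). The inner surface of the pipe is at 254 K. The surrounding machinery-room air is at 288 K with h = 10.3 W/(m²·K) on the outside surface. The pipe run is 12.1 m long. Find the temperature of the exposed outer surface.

Per-layer cylindrical resistances, series-summed:
R_carbon steel pipe wall = ln(23.5/21)/(2π×40.3×12.1) = 3.671×10^-5 K/W
R_cellular glass = ln(53.5/23.5)/(2π×0.0514×12.1) = 0.2105 K/W
R_outer film = 1/(h_o·2πr_oL) = 1/(10.3×2π×0.0535×12.1) = 0.02387 K/W
R_total = 0.2344 K/W
Q = ΔT/R_total = 34/0.2344
Q = 145 W
T_interface = T_inner + Q·ΣR(inner→interface) = 254 + 145×0.2106

T ≈ 285 K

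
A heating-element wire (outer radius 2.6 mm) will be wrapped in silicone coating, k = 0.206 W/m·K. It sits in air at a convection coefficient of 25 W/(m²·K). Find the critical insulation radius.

For a cylinder r_cr = k/h = 0.206/25
r_cr = 8.24 mm; since the bare radius (2.6 mm) is below r_cr, adding a thin layer of insulation will *increase* heat loss.

r_cr ≈ 8.24 mm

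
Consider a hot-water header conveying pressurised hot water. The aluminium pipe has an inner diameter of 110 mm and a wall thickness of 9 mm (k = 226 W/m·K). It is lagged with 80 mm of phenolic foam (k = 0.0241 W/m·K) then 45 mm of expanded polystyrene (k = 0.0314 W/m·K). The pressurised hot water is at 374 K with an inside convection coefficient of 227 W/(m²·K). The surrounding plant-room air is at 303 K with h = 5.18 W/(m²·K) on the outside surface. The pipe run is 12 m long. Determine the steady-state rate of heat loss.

For a radial system each layer contributes R = ln(r_out/r_in)/(2πkL); films add R = 1/(hA).
R_inner film = 1/(h_i·2πr₁L) = 1/(227×2π×0.055×12) = 0.001062 K/W
R_aluminium pipe wall = ln(64/55)/(2π×226×12) = 8.894×10^-6 K/W
R_phenolic foam = ln(144/64)/(2π×0.0241×12) = 0.4463 K/W
R_expanded polystyrene = ln(189/144)/(2π×0.0314×12) = 0.1149 K/W
R_outer film = 1/(h_o·2πr_oL) = 1/(5.18×2π×0.189×12) = 0.01355 K/W
R_total = 0.5758 K/W
Q = ΔT/R_total = 71/0.5758

Q ≈ 123 W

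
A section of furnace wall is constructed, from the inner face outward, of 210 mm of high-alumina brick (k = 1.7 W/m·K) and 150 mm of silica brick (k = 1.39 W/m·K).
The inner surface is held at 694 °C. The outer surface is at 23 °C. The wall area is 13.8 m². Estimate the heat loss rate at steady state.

Q ≈ 40000 W

Series thermal resistances:
R_high-alumina brick = L/(kA) = 0.21/(1.7×13.8) = 0.008951 K/W
R_silica brick = L/(kA) = 0.15/(1.39×13.8) = 0.00782 K/W
R_total = 0.01677 K/W
Q = ΔT / R_total = 671 / 0.01677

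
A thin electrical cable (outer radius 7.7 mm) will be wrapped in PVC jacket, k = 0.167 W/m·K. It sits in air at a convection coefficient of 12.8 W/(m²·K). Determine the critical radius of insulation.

r_cr ≈ 13 mm

For a cylinder r_cr = k/h = 0.167/12.8
r_cr = 13 mm; since the bare radius (7.7 mm) is below r_cr, adding a thin layer of insulation will *increase* heat loss.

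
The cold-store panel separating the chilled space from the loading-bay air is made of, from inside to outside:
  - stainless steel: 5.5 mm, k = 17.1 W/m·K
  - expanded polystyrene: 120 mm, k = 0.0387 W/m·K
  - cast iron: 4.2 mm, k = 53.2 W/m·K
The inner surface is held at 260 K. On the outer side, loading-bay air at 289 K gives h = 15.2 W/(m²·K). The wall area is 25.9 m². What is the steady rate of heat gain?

Q ≈ 237 W

Treating each layer as a thermal resistance in series:
R_stainless steel = L/(kA) = 0.0055/(17.1×25.9) = 1.242×10^-5 K/W
R_expanded polystyrene = L/(kA) = 0.12/(0.0387×25.9) = 0.1197 K/W
R_cast iron = L/(kA) = 0.0042/(53.2×25.9) = 3.048×10^-6 K/W
R_outer film = 1/(h_o·A) = 1/(15.2×25.9) = 0.00254 K/W
R_total = 0.1223 K/W
Q = ΔT / R_total = 29 / 0.1223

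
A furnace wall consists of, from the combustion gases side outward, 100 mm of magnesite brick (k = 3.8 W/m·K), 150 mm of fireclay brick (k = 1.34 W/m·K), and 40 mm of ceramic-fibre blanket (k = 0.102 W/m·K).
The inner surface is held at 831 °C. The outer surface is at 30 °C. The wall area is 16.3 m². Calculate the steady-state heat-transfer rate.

Model the wall as resistances in series:
R_magnesite brick = L/(kA) = 0.1/(3.8×16.3) = 0.001614 K/W
R_fireclay brick = L/(kA) = 0.15/(1.34×16.3) = 0.006868 K/W
R_ceramic-fibre blanket = L/(kA) = 0.04/(0.102×16.3) = 0.02406 K/W
R_total = 0.03254 K/W
Q = ΔT / R_total = 801 / 0.03254

Q ≈ 24600 W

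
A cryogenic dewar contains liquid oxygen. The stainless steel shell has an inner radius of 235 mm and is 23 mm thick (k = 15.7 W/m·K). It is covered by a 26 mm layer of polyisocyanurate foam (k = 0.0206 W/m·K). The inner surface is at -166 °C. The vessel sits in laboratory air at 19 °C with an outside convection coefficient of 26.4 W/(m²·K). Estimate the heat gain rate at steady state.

Q ≈ 131 W

For a spherical shell R = (1/r₁ − 1/r₂)/(4πk); film R = 1/(h·4πr²). In series:
R_stainless steel shell = (1/0.235 − 1/0.258)/(4π×15.7) = 0.001923 K/W
R_polyisocyanurate foam = (1/0.258 − 1/0.284)/(4π×0.0206) = 1.371 K/W
R_outer film = 1/(h·4πr_o²) = 1/(26.4×4π×0.284²) = 0.03737 K/W
R_total = 1.41 K/W
Q = ΔT/R_total = 185/1.41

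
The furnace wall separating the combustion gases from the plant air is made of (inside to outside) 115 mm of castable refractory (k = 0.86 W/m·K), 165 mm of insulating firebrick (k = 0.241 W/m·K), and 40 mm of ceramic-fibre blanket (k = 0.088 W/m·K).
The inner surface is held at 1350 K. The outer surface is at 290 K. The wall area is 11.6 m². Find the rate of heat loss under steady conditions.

Q ≈ 9660 W

Series thermal resistances:
R_castable refractory = L/(kA) = 0.115/(0.86×11.6) = 0.01153 K/W
R_insulating firebrick = L/(kA) = 0.165/(0.241×11.6) = 0.05902 K/W
R_ceramic-fibre blanket = L/(kA) = 0.04/(0.088×11.6) = 0.03918 K/W
R_total = 0.1097 K/W
Q = ΔT / R_total = 1060 / 0.1097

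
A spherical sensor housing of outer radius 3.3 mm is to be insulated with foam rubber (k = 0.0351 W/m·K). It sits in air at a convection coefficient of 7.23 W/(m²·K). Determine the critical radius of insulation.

For a sphere r_cr = 2k/h = 2×0.0351/7.23
r_cr = 9.71 mm; since the bare radius (3.3 mm) is below r_cr, adding a thin layer of insulation will *increase* heat loss.

r_cr ≈ 9.71 mm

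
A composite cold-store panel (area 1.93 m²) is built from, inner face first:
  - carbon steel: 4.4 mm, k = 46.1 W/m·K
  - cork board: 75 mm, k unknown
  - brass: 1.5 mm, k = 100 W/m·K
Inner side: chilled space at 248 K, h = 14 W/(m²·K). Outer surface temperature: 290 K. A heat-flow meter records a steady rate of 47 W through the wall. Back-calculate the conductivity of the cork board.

k ≈ 0.0454 W/(m·K)

Model the wall as resistances in series:
R_inner film = 1/(h_i·A) = 1/(14×1.93) = 0.03701 K/W
R_carbon steel = L/(kA) = 0.0044/(46.1×1.93) = 4.945×10^-5 K/W
R_brass = L/(kA) = 0.0015/(100×1.93) = 7.772×10^-6 K/W
Sum of known resistances R_other = 0.03707 K/W
Total R = ΔT/Q = 42/47 = 0.8936 K/W
R_cork board = R_total − R_other = 0.8566 K/W
k = L/(R·A) = 0.075/(0.8566×1.93)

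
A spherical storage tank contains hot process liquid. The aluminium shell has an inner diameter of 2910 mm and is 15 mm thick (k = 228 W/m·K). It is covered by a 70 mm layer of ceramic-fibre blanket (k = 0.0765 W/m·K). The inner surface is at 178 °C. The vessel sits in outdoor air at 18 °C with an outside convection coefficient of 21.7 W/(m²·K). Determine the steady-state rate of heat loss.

Q ≈ 4750 W

Radial (spherical) resistances in series:
R_aluminium shell = (1/1.455 − 1/1.47)/(4π×228) = 2.448×10^-6 K/W
R_ceramic-fibre blanket = (1/1.47 − 1/1.54)/(4π×0.0765) = 0.03217 K/W
R_outer film = 1/(h·4πr_o²) = 1/(21.7×4π×1.54²) = 0.001546 K/W
R_total = 0.03371 K/W
Q = ΔT/R_total = 160/0.03371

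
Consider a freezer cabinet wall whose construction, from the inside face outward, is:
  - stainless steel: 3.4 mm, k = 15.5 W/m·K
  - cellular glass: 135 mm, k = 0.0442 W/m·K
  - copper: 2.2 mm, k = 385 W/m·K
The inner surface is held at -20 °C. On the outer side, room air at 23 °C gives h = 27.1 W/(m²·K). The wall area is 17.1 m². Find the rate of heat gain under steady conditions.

Using the resistance-network approach (series):
R_stainless steel = L/(kA) = 0.0034/(15.5×17.1) = 1.283×10^-5 K/W
R_cellular glass = L/(kA) = 0.135/(0.0442×17.1) = 0.1786 K/W
R_copper = L/(kA) = 0.0022/(385×17.1) = 3.342×10^-7 K/W
R_outer film = 1/(h_o·A) = 1/(27.1×17.1) = 0.002158 K/W
R_total = 0.1808 K/W
Q = ΔT / R_total = 43 / 0.1808

Q ≈ 238 W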